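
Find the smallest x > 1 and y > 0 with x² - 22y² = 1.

We seek the smallest positive integers (x, y) with x² - 22y² = 1, i.e., x² = 22y² + 1.
Try successive y values:
y = 1: x² = 22·1² + 1 = 23, not a perfect square
y = 2: x² = 22·2² + 1 = 89, not a perfect square
y = 3: x² = 22·3² + 1 = 199, not a perfect square
... continuing the search (or via continued fractions) ...
y = 42: x² = 22·42² + 1 = 38809, x = 197 ✓

Verify: 197² - 22·42² = 38809 - 38808 = 1 ✓

x = 197, y = 42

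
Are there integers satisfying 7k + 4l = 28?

Step 1: Compute gcd(7, 4).
gcd(7, 4) = 1

Step 2: Check divisibility.
Does 1 divide 28? 28 = 1 x 28, so yes.

By the theorem on linear Diophantine equations, 7k + 4l = 28 has integer solutions if and only if gcd(7, 4) divides 28. Since 1 | 28, solutions exist.

Yes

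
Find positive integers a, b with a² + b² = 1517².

We need a² + b² = 1517² = 2301289.
Trying: 165² + 1508² = 27225 + 2274064 = 2301289 ✓

(165, 1508, 1517)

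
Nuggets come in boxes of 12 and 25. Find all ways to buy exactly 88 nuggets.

We need non-negative integers (x, y) with 12x + 25y = 88.
For each x in 0..7, check if 88 - 12x is a non-negative multiple of 25.
No x yields an integer y ≥ 0.

No solution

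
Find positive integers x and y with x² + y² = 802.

We need to find integers x, y > 0 such that x² + y² = 802.
Trying x = 19: y² = 802 - 19² = 802 - 361 = 441
y = 21
Check: 19² + 21² = 361 + 441 = 802 ✓

802 = 19² + 21²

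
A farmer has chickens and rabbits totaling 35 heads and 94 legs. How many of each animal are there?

Let c = chickens, r = rabbits.
Heads: c + r = 35
Legs: 2c + 4r = 94
From the first equation, c = 35 - r. Substitute:
2(35 - r) + 4r = 94
70 + 2r = 94
r = (94 - 70)/2 = 12
c = 35 - 12 = 23

Chickens: 23, Rabbits: 12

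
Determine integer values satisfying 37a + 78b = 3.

Step 1: Check solvability.
gcd(37, 78) = 1
Since 1 divides 3, solutions exist.

Step 2: Apply extended Euclidean algorithm to find gcd.
We find integers such that 37*x0 + 78*y0 = 1

Step 3: Scale the particular solution.
Multiply by 3/1 = 3:
a = 57, b = -27

Step 4: Verify.
37*(57) + 78*(-27) = 3 = 3 ✓

a = 57, b = -27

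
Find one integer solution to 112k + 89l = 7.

Step 1: Check solvability.
gcd(112, 89) = 1
Since 1 divides 7, solutions exist.

Step 2: Apply extended Euclidean algorithm to find gcd.
We find integers such that 112*x0 + 89*y0 = 1

Step 3: Scale the particular solution.
Multiply by 7/1 = 7:
k = 217, l = -273

Step 4: Verify.
112*(217) + 89*(-273) = 7 = 7 ✓

k = 217, l = -273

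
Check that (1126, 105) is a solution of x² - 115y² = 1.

Compute x² = 1126² = 1267876
Compute 115y² = 115·105² = 115·11025 = 1267875
x² - 115y² = 1267876 - 1267875 = 1
Since this equals 1, (1126, 105) is a solution.

Yes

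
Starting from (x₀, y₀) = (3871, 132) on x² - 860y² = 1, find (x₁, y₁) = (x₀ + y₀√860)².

Solutions to x² - Dy² = 1 are generated by powers of (x₀ + y₀√D).
The next solution satisfies x₁ + y₁√860 = (x₀ + y₀√860)², giving:
x₁ = x₀² + 860y₀² = 3871² + 860·132² = 14984641 + 14984640 = 29969281
y₁ = 2x₀y₀ = 2·3871·132 = 1021944

Verify: 29969281² - 860·1021944² = 898157803656961 - 898157803656960 = 1 ✓

x = 29969281, y = 1021944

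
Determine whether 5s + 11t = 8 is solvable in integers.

Step 1: Compute gcd(5, 11).
gcd(5, 11) = 1

Step 2: Check divisibility.
Does 1 divide 8? 8 = 1 x 8, so yes.

By the theorem on linear Diophantine equations, 5s + 11t = 8 has integer solutions if and only if gcd(5, 11) divides 8. Since 1 | 8, solutions exist.

Yes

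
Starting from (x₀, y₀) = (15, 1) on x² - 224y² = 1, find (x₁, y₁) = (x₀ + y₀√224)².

Solutions to x² - Dy² = 1 are generated by powers of (x₀ + y₀√D).
The next solution satisfies x₁ + y₁√224 = (x₀ + y₀√224)², giving:
x₁ = x₀² + 224y₀² = 15² + 224·1² = 225 + 224 = 449
y₁ = 2x₀y₀ = 2·15·1 = 30

Verify: 449² - 224·30² = 201601 - 201600 = 1 ✓

x = 449, y = 30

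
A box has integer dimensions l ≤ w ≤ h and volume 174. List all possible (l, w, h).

Iterate l from 1 to ⌊174^(1/3)⌋. For each l dividing 174, iterate w ≥ l with w dividing 174/l, and set h = 174/(l·w).
Triples found (5): (1×1×174), (1×2×87), (1×3×58), (1×6×29), (2×3×29)

(1×1×174), (1×2×87), (1×3×58), (1×6×29), (2×3×29)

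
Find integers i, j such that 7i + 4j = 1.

Step 1: Check solvability.
gcd(7, 4) = 1
Since 1 divides 1, solutions exist.

Step 2: Apply extended Euclidean algorithm to find gcd.
We find integers such that 7*x0 + 4*y0 = 1

Step 3: Scale the particular solution.
Multiply by 1/1 = 1:
i = -1, j = 2

Step 4: Verify.
7*(-1) + 4*(2) = 1 = 1 ✓

i = -1, j = 2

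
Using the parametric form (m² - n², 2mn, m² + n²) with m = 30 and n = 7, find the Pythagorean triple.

a = m² - n² = 30² - 7² = 900 - 49 = 851
b = 2mn = 2·30·7 = 420
c = m² + n² = 900 + 49 = 949
Verify: 851² + 420² = 724201 + 176400 = 900601 = 949² ✓

(851, 420, 949)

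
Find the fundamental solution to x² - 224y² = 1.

We seek the smallest positive integers (x, y) with x² - 224y² = 1, i.e., x² = 224y² + 1.
Try successive y values:
y = 1: x² = 224·1² + 1 = 225, x = 15 ✓

Verify: 15² - 224·1² = 225 - 224 = 1 ✓

x = 15, y = 1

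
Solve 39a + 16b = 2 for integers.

Step 1: Check solvability.
gcd(39, 16) = 1
Since 1 divides 2, solutions exist.

Step 2: Apply extended Euclidean algorithm to find gcd.
We find integers such that 39*x0 + 16*y0 = 1

Step 3: Scale the particular solution.
Multiply by 2/1 = 2:
a = 14, b = -34

Step 4: Verify.
39*(14) + 16*(-34) = 2 = 2 ✓

a = 14, b = -34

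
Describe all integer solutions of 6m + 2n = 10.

Step 1: Compute gcd(6, 2) = 2.
Since 2 divides 10, solutions exist.

Step 2: Find a particular solution using extended Euclidean algorithm.
We get m₀ = 0, n₀ = 5.
Check: 6*0 + 2*5 = 10 = 10 ✓

Step 3: Write the general solution.
m = 0 + (2/2)t = 0 + 1t
n = 5 - (6/2)t = 5 - 3t
for any integer t.

m = 0 + 1t, n = 5 - 3t for integer t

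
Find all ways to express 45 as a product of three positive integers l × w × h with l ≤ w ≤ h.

Iterate l from 1 to ⌊45^(1/3)⌋. For each l dividing 45, iterate w ≥ l with w dividing 45/l, and set h = 45/(l·w).
Triples found (4): (1×1×45), (1×3×15), (1×5×9), (3×3×5)

(1×1×45), (1×3×15), (1×5×9), (3×3×5)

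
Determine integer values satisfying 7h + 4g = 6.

Step 1: Check solvability.
gcd(7, 4) = 1
Since 1 divides 6, solutions exist.

Step 2: Apply extended Euclidean algorithm to find gcd.
We find integers such that 7*x0 + 4*y0 = 1

Step 3: Scale the particular solution.
Multiply by 6/1 = 6:
h = -6, g = 12

Step 4: Verify.
7*(-6) + 4*(12) = 6 = 6 ✓

h = -6, g = 12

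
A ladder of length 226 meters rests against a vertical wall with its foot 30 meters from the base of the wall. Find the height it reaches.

The ladder, wall, and ground form a right triangle with hypotenuse 226 and one leg 30.
By the Pythagorean theorem: h² = 226² - 30² = 51076 - 900 = 50176
h = √50176 = 224 meters

224 meters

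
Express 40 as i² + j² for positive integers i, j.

We need to find integers i, j > 0 such that i² + j² = 40.
Trying i = 2: j² = 40 - 2² = 40 - 4 = 36
j = 6
Check: 2² + 6² = 4 + 36 = 40 ✓

40 = 2² + 6²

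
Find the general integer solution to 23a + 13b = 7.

Step 1: Compute gcd(23, 13) = 1.
Since 1 divides 7, solutions exist.

Step 2: Find a particular solution using extended Euclidean algorithm.
We get a₀ = 28, b₀ = -49.
Check: 23*28 + 13*-49 = 7 = 7 ✓

Step 3: Write the general solution.
a = 28 + (13/1)t = 28 + 13t
b = -49 - (23/1)t = -49 - 23t
for any integer t.

a = 28 + 13t, b = -49 - 23t for integer t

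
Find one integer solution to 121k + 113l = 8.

Step 1: Check solvability.
gcd(121, 113) = 1
Since 1 divides 8, solutions exist.

Step 2: Apply extended Euclidean algorithm to find gcd.
We find integers such that 121*x0 + 113*y0 = 1

Step 3: Scale the particular solution.
Multiply by 8/1 = 8:
k = -112, l = 120

Step 4: Verify.
121*(-112) + 113*(120) = 8 = 8 ✓

k = -112, l = 120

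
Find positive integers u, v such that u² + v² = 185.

Search for u with 185 - u² a perfect square.
u = 4: 185 - 4² = 185 - 16 = 169 = 13² ✓
So u = 4, v = 13.

u = 4, v = 13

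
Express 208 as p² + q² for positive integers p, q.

We need to find integers p, q > 0 such that p² + q² = 208.
Trying p = 8: q² = 208 - 8² = 208 - 64 = 144
q = 12
Check: 8² + 12² = 64 + 144 = 208 ✓

208 = 8² + 12²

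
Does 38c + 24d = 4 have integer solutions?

Step 1: Compute gcd(38, 24).
gcd(38, 24) = 2

Step 2: Check divisibility.
Does 2 divide 4? 4 = 2 x 2, so yes.

By the theorem on linear Diophantine equations, 38c + 24d = 4 has integer solutions if and only if gcd(38, 24) divides 4. Since 2 | 4, solutions exist.

Yes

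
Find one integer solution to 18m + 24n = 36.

Step 1: Check solvability.
gcd(18, 24) = 6
Since 6 divides 36, solutions exist.

Step 2: Apply extended Euclidean algorithm to find gcd.
We find integers such that 18*x0 + 24*y0 = 6

Step 3: Scale the particular solution.
Multiply by 36/6 = 6:
m = -6, n = 6

Step 4: Verify.
18*(-6) + 24*(6) = 36 = 36 ✓

m = -6, n = 6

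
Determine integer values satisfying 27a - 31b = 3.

Step 1: Check solvability.
gcd(27, 31) = 1
Since 1 divides 3, solutions exist.

Step 2: Apply extended Euclidean algorithm to find gcd.
We find integers such that 27*x0 + 31*y0 = 1

Step 3: Scale the particular solution.
Multiply by 3/1 = 3:
a = -24, b = -21

Step 4: Verify.
27*(-24) - 31*(-21) = 3 = 3 ✓

a = -24, b = -21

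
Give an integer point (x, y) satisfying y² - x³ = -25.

Try small integer x values and check whether x³ - 25 is a perfect square.
x = 5: x³ - 25 = 5³ - 25 = 125 - 25 = 100
Is 100 a perfect square? 10² = 100 ✓
So (x, y) = (5, 10) is a solution.

x = 5, y = 10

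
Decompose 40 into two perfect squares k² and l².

We need to find integers k, l > 0 such that k² + l² = 40.
Trying k = 2: l² = 40 - 2² = 40 - 4 = 36
l = 6
Check: 2² + 6² = 4 + 36 = 40 ✓

40 = 2² + 6²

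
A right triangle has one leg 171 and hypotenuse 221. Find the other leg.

b² = c² - a² = 48841 - 29241 = 19600
b = 140

140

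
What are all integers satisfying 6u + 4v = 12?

Step 1: Compute gcd(6, 4) = 2.
Since 2 divides 12, solutions exist.

Step 2: Find a particular solution using extended Euclidean algorithm.
We get u₀ = 6, v₀ = -6.
Check: 6*6 + 4*-6 = 12 = 12 ✓

Step 3: Write the general solution.
u = 6 + (4/2)t = 6 + 2t
v = -6 - (6/2)t = -6 - 3t
for any integer t.

u = 6 + 2t, v = -6 - 3t for integer t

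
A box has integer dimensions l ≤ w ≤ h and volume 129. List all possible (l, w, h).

Iterate l from 1 to ⌊129^(1/3)⌋. For each l dividing 129, iterate w ≥ l with w dividing 129/l, and set h = 129/(l·w).
Triples found (2): (1×1×129), (1×3×43)

(1×1×129), (1×3×43)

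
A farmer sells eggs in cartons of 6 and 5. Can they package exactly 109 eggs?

We need non-negative a, b with 6a + 5b = 109.
gcd(6, 5) = 1 divides 109.
Try a = 4: 5b = 109 - 24 = 85, so b = 17.
One way: 4 cartons of 6 and 17 cartons of 5.

Yes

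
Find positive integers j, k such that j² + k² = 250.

Search for j with 250 - j² a perfect square.
j = 5: 250 - 5² = 250 - 25 = 225 = 15² ✓
So j = 5, k = 15.

j = 5, k = 15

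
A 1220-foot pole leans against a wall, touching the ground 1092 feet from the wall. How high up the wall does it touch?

The ladder, wall, and ground form a right triangle with hypotenuse 1220 and one leg 1092.
By the Pythagorean theorem: h² = 1220² - 1092² = 1488400 - 1192464 = 295936
h = √295936 = 544 feet

544 feet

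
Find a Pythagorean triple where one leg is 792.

We need the other leg and hypotenuse such that 792² + x² = c².
Take x = 510, c = 942: 792² + 510² = 627264 + 260100 = 887364 = 942² ✓
Triple: (510, 792, 942)

(510, 792, 942)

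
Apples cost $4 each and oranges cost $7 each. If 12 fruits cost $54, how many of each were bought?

Let a = apples, o = oranges.
a + o = 12
4a + 7o = 54
Substitute o = 12 - a:
4a + 7(12 - a) = 54
(4 - 7)a = 54 - 84
-3a = -30
a = 10, o = 12 - 10 = 2

Apples: 10, Oranges: 2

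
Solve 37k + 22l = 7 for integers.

Step 1: Check solvability.
gcd(37, 22) = 1
Since 1 divides 7, solutions exist.

Step 2: Apply extended Euclidean algorithm to find gcd.
We find integers such that 37*x0 + 22*y0 = 1

Step 3: Scale the particular solution.
Multiply by 7/1 = 7:
k = 21, l = -35

Step 4: Verify.
37*(21) + 22*(-35) = 7 = 7 ✓

k = 21, l = -35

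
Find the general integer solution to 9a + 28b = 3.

Step 1: Compute gcd(9, 28) = 1.
Since 1 divides 3, solutions exist.

Step 2: Find a particular solution using extended Euclidean algorithm.
We get a₀ = -9, b₀ = 3.
Check: 9*-9 + 28*3 = 3 = 3 ✓

Step 3: Write the general solution.
a = -9 + (28/1)t = -9 + 28t
b = 3 - (9/1)t = 3 - 9t
for any integer t.

a = -9 + 28t, b = 3 - 9t for integer t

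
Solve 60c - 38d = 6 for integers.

Step 1: Check solvability.
gcd(60, 38) = 2
Since 2 divides 6, solutions exist.

Step 2: Apply extended Euclidean algorithm to find gcd.
We find integers such that 60*x0 + 38*y0 = 2

Step 3: Scale the particular solution.
Multiply by 6/2 = 3:
c = 21, d = 33

Step 4: Verify.
60*(21) - 38*(33) = 6 = 6 ✓

c = 21, d = 33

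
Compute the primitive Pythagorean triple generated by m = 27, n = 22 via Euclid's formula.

a = m² - n² = 729 - 484 = 245
b = 2mn = 2·27·22 = 1188
c = m² + n² = 729 + 484 = 1213
Verify: 245² + 1188² = 60025 + 1411344 = 1471369 = 1213² ✓

(245, 1188, 1213)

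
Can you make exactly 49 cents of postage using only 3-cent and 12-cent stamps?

We need non-negative x, y with 3x + 12y = 49.
gcd(3, 12) = 3, and 3 does not divide 49.
No integer solutions exist, so certainly no non-negative ones.

No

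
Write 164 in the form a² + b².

We need to find integers a, b > 0 such that a² + b² = 164.
Trying a = 8: b² = 164 - 8² = 164 - 64 = 100
b = 10
Check: 8² + 10² = 64 + 100 = 164 ✓

164 = 8² + 10²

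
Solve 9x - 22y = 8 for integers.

Step 1: Check solvability.
gcd(9, 22) = 1
Since 1 divides 8, solutions exist.

Step 2: Apply extended Euclidean algorithm to find gcd.
We find integers such that 9*x0 + 22*y0 = 1

Step 3: Scale the particular solution.
Multiply by 8/1 = 8:
x = 40, y = 16

Step 4: Verify.
9*(40) - 22*(16) = 8 = 8 ✓

x = 40, y = 16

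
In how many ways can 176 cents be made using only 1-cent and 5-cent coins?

We need non-negative integers (x, y) with 1x + 5y = 176.
For each x from 0 to 176, check if (176 - 1x) is a non-negative multiple of 5.
Solutions (x, y): (1,35), (6,34), (11,33), (16,32), ...
Count: 36

36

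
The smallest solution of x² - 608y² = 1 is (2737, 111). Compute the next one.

Solutions to x² - Dy² = 1 are generated by powers of (x₀ + y₀√D).
The next solution satisfies x₁ + y₁√608 = (x₀ + y₀√608)², giving:
x₁ = x₀² + 608y₀² = 2737² + 608·111² = 7491169 + 7491168 = 14982337
y₁ = 2x₀y₀ = 2·2737·111 = 607614

Verify: 14982337² - 608·607614² = 224470421981569 - 224470421981568 = 1 ✓

x = 14982337, y = 607614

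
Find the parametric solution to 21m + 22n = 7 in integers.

Step 1: Compute gcd(21, 22) = 1.
Since 1 divides 7, solutions exist.

Step 2: Find a particular solution using extended Euclidean algorithm.
We get m₀ = -7, n₀ = 7.
Check: 21*-7 + 22*7 = 7 = 7 ✓

Step 3: Write the general solution.
m = -7 + (22/1)t = -7 + 22t
n = 7 - (21/1)t = 7 - 21t
for any integer t.

m = -7 + 22t, n = 7 - 21t for integer t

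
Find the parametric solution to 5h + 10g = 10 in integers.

Step 1: Compute gcd(5, 10) = 5.
Since 5 divides 10, solutions exist.

Step 2: Find a particular solution using extended Euclidean algorithm.
We get h₀ = 2, g₀ = 0.
Check: 5*2 + 10*0 = 10 = 10 ✓

Step 3: Write the general solution.
h = 2 + (10/5)t = 2 + 2t
g = 0 - (5/5)t = 0 - 1t
for any integer t.

h = 2 + 2t, g = 0 - 1t for integer t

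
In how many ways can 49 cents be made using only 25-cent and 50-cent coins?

We need non-negative integers (x, y) with 25x + 50y = 49.
For each x from 0 to 1, check if (49 - 25x) is a non-negative multiple of 50.
Solutions (x, y): none
Count: 0

0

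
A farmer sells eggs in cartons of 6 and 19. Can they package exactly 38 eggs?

We need non-negative a, b with 6a + 19b = 38.
gcd(6, 19) = 1 divides 38.
Try a = 0: 19b = 38 - 0 = 38, so b = 2.
One way: 0 cartons of 6 and 2 cartons of 19.

Yes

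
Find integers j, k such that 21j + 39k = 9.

Step 1: Check solvability.
gcd(21, 39) = 3
Since 3 divides 9, solutions exist.

Step 2: Apply extended Euclidean algorithm to find gcd.
We find integers such that 21*x0 + 39*y0 = 3

Step 3: Scale the particular solution.
Multiply by 9/3 = 3:
j = 6, k = -3

Step 4: Verify.
21*(6) + 39*(-3) = 9 = 9 ✓

j = 6, k = -3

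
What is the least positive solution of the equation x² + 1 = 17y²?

We need x² = 17y² - 1. Try successive y:
y = 1: x² = 17·1² - 1 = 16 = 4² ✓
Check: 4² - 17·1² = 16 - 17 = -1 ✓

x = 4, y = 1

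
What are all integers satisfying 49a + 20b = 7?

Step 1: Compute gcd(49, 20) = 1.
Since 1 divides 7, solutions exist.

Step 2: Find a particular solution using extended Euclidean algorithm.
We get a₀ = 63, b₀ = -154.
Check: 49*63 + 20*-154 = 7 = 7 ✓

Step 3: Write the general solution.
a = 63 + (20/1)t = 63 + 20t
b = -154 - (49/1)t = -154 - 49t
for any integer t.

a = 63 + 20t, b = -154 - 49t for integer t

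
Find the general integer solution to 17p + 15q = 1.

Step 1: Compute gcd(17, 15) = 1.
Since 1 divides 1, solutions exist.

Step 2: Find a particular solution using extended Euclidean algorithm.
We get p₀ = -7, q₀ = 8.
Check: 17*-7 + 15*8 = 1 = 1 ✓

Step 3: Write the general solution.
p = -7 + (15/1)t = -7 + 15t
q = 8 - (17/1)t = 8 - 17t
for any integer t.

p = -7 + 15t, q = 8 - 17t for integer t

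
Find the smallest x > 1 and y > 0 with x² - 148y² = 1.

We seek the smallest positive integers (x, y) with x² - 148y² = 1, i.e., x² = 148y² + 1.
Try successive y values:
y = 1: x² = 148·1² + 1 = 149, not a perfect square
y = 2: x² = 148·2² + 1 = 593, not a perfect square
y = 3: x² = 148·3² + 1 = 1333, not a perfect square
... continuing the search (or via continued fractions) ...
y = 6: x² = 148·6² + 1 = 5329, x = 73 ✓

Verify: 73² - 148·6² = 5329 - 5328 = 1 ✓

x = 73, y = 6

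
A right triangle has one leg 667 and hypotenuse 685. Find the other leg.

b² = c² - a² = 469225 - 444889 = 24336
b = 156

156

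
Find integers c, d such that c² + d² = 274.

We need to find integers c, d > 0 such that c² + d² = 274.
Trying c = 7: d² = 274 - 7² = 274 - 49 = 225
d = 15
Check: 7² + 15² = 49 + 225 = 274 ✓

274 = 7² + 15²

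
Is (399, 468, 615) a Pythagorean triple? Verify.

Compute a² + b² = 399² + 468² = 159201 + 219024 = 378225
Compute c² = 615² = 378225
Since 378225 = 378225, confirmed.

Yes, it is a Pythagorean triple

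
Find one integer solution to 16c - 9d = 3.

Step 1: Check solvability.
gcd(16, 9) = 1
Since 1 divides 3, solutions exist.

Step 2: Apply extended Euclidean algorithm to find gcd.
We find integers such that 16*x0 + 9*y0 = 1

Step 3: Scale the particular solution.
Multiply by 3/1 = 3:
c = 12, d = 21

Step 4: Verify.
16*(12) - 9*(21) = 3 = 3 ✓

c = 12, d = 21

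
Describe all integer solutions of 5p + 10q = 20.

Step 1: Compute gcd(5, 10) = 5.
Since 5 divides 20, solutions exist.

Step 2: Find a particular solution using extended Euclidean algorithm.
We get p₀ = 4, q₀ = 0.
Check: 5*4 + 10*0 = 20 = 20 ✓

Step 3: Write the general solution.
p = 4 + (10/5)t = 4 + 2t
q = 0 - (5/5)t = 0 - 1t
for any integer t.

p = 4 + 2t, q = 0 - 1t for integer t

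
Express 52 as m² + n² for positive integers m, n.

We need to find integers m, n > 0 such that m² + n² = 52.
Trying m = 4: n² = 52 - 4² = 52 - 16 = 36
n = 6
Check: 4² + 6² = 16 + 36 = 52 ✓

52 = 4² + 6²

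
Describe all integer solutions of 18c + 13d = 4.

Step 1: Compute gcd(18, 13) = 1.
Since 1 divides 4, solutions exist.

Step 2: Find a particular solution using extended Euclidean algorithm.
We get c₀ = -20, d₀ = 28.
Check: 18*-20 + 13*28 = 4 = 4 ✓

Step 3: Write the general solution.
c = -20 + (13/1)t = -20 + 13t
d = 28 - (18/1)t = 28 - 18t
for any integer t.

c = -20 + 13t, d = 28 - 18t for integer t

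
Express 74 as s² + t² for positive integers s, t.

We need to find integers s, t > 0 such that s² + t² = 74.
Trying s = 5: t² = 74 - 5² = 74 - 25 = 49
t = 7
Check: 5² + 7² = 25 + 49 = 74 ✓

74 = 5² + 7²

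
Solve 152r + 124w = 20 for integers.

Step 1: Check solvability.
gcd(152, 124) = 4
Since 4 divides 20, solutions exist.

Step 2: Apply extended Euclidean algorithm to find gcd.
We find integers such that 152*x0 + 124*y0 = 4

Step 3: Scale the particular solution.
Multiply by 20/4 = 5:
r = 45, w = -55

Step 4: Verify.
152*(45) + 124*(-55) = 20 = 20 ✓

r = 45, w = -55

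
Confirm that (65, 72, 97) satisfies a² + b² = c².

Compute a² + b² = 65² + 72² = 4225 + 5184 = 9409
Compute c² = 97² = 9409
Since 9409 = 9409, confirmed.

Yes, it is a Pythagorean triple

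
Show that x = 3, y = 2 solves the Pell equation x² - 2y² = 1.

Compute x² = 3² = 9
Compute 2y² = 2·2² = 2·4 = 8
x² - 2y² = 9 - 8 = 1
Since this equals 1, (3, 2) is a solution.

Yes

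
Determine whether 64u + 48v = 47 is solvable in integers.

Step 1: Compute gcd(64, 48).
gcd(64, 48) = 16

Step 2: Check divisibility.
Does 16 divide 47? 47 = 16 x 2 + 15, so no.

By the theorem on linear Diophantine equations, 64u + 48v = 47 has integer solutions if and only if gcd(64, 48) divides 47. Since 16 does not divide 47, no solutions exist.

No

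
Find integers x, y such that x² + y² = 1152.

We need to find integers x, y > 0 such that x² + y² = 1152.
Trying x = 24: y² = 1152 - 24² = 1152 - 576 = 576
y = 24
Check: 24² + 24² = 576 + 576 = 1152 ✓

1152 = 24² + 24²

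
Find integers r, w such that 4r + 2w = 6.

Step 1: Check solvability.
gcd(4, 2) = 2
Since 2 divides 6, solutions exist.

Step 2: Apply extended Euclidean algorithm to find gcd.
We find integers such that 4*x0 + 2*y0 = 2

Step 3: Scale the particular solution.
Multiply by 6/2 = 3:
r = 0, w = 3

Step 4: Verify.
4*(0) + 2*(3) = 6 = 6 ✓

r = 0, w = 3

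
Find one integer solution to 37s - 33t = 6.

Step 1: Check solvability.
gcd(37, 33) = 1
Since 1 divides 6, solutions exist.

Step 2: Apply extended Euclidean algorithm to find gcd.
We find integers such that 37*x0 + 33*y0 = 1

Step 3: Scale the particular solution.
Multiply by 6/1 = 6:
s = -48, t = -54

Step 4: Verify.
37*(-48) - 33*(-54) = 6 = 6 ✓

s = -48, t = -54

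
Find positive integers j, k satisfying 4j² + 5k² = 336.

Try small values of j and check whether (336 - 4j²)/5 is a perfect square.
j = 8: 4·8² = 256, so 5k² = 336 - 256 = 80, giving k² = 16, k = 4.
Check: 4·8² + 5·4² = 256 + 80 = 336 ✓

j = 8, k = 4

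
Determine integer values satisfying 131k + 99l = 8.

Step 1: Check solvability.
gcd(131, 99) = 1
Since 1 divides 8, solutions exist.

Step 2: Apply extended Euclidean algorithm to find gcd.
We find integers such that 131*x0 + 99*y0 = 1

Step 3: Scale the particular solution.
Multiply by 8/1 = 8:
k = -272, l = 360

Step 4: Verify.
131*(-272) + 99*(360) = 8 = 8 ✓

k = -272, l = 360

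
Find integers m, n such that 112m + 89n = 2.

Step 1: Check solvability.
gcd(112, 89) = 1
Since 1 divides 2, solutions exist.

Step 2: Apply extended Euclidean algorithm to find gcd.
We find integers such that 112*x0 + 89*y0 = 1

Step 3: Scale the particular solution.
Multiply by 2/1 = 2:
m = 62, n = -78

Step 4: Verify.
112*(62) + 89*(-78) = 2 = 2 ✓

m = 62, n = -78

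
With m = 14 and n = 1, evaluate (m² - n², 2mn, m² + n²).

a = m² - n² = 196 - 1 = 195
b = 2mn = 2·14·1 = 28
c = m² + n² = 196 + 1 = 197
Verify: 195² + 28² = 38025 + 784 = 38809 = 197² ✓

(195, 28, 197)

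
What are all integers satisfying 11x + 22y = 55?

Step 1: Compute gcd(11, 22) = 11.
Since 11 divides 55, solutions exist.

Step 2: Find a particular solution using extended Euclidean algorithm.
We get x₀ = 5, y₀ = 0.
Check: 11*5 + 22*0 = 55 = 55 ✓

Step 3: Write the general solution.
x = 5 + (22/11)t = 5 + 2t
y = 0 - (11/11)t = 0 - 1t
for any integer t.

x = 5 + 2t, y = 0 - 1t for integer t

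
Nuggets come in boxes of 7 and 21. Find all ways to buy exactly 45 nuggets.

We need non-negative integers (x, y) with 7x + 21y = 45.
For each x in 0..6, check if 45 - 7x is a non-negative multiple of 21.
No x yields an integer y ≥ 0.

No solution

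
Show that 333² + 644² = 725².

Compute a² + b² = 333² + 644² = 110889 + 414736 = 525625
Compute c² = 725² = 525625
Since 525625 = 525625, confirmed.

Yes, it is a Pythagorean triple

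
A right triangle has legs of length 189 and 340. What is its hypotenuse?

c² = a² + b² = 189² + 340² = 35721 + 115600 = 151321
c = 389

389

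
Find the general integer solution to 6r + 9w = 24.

Step 1: Compute gcd(6, 9) = 3.
Since 3 divides 24, solutions exist.

Step 2: Find a particular solution using extended Euclidean algorithm.
We get r₀ = -8, w₀ = 8.
Check: 6*-8 + 9*8 = 24 = 24 ✓

Step 3: Write the general solution.
r = -8 + (9/3)t = -8 + 3t
w = 8 - (6/3)t = 8 - 2t
for any integer t.

r = -8 + 3t, w = 8 - 2t for integer t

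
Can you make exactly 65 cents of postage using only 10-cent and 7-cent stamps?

We need non-negative x, y with 10x + 7y = 65.
gcd(10, 7) = 1 divides 65, so integer solutions exist.
Search for a non-negative one: x = 3 gives 7y = 65 - 30 = 35, so y = 5.
Check: 10·3 + 7·5 = 65 ✓

Yes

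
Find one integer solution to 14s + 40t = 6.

Step 1: Check solvability.
gcd(14, 40) = 2
Since 2 divides 6, solutions exist.

Step 2: Apply extended Euclidean algorithm to find gcd.
We find integers such that 14*x0 + 40*y0 = 2

Step 3: Scale the particular solution.
Multiply by 6/2 = 3:
s = 9, t = -3

Step 4: Verify.
14*(9) + 40*(-3) = 6 = 6 ✓

s = 9, t = -3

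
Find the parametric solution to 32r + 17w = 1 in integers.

Step 1: Compute gcd(32, 17) = 1.
Since 1 divides 1, solutions exist.

Step 2: Find a particular solution using extended Euclidean algorithm.
We get r₀ = 8, w₀ = -15.
Check: 32*8 + 17*-15 = 1 = 1 ✓

Step 3: Write the general solution.
r = 8 + (17/1)t = 8 + 17t
w = -15 - (32/1)t = -15 - 32t
for any integer t.

r = 8 + 17t, w = -15 - 32t for integer t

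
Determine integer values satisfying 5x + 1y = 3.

Step 1: Check solvability.
gcd(5, 1) = 1
Since 1 divides 3, solutions exist.

Step 2: Apply extended Euclidean algorithm to find gcd.
We find integers such that 5*x0 + 1*y0 = 1

Step 3: Scale the particular solution.
Multiply by 3/1 = 3:
x = 0, y = 3

Step 4: Verify.
5*(0) + 1*(3) = 3 = 3 ✓

x = 0, y = 3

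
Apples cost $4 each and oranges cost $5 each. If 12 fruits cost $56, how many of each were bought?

Let a = apples, o = oranges.
a + o = 12
4a + 5o = 56
Substitute o = 12 - a:
4a + 5(12 - a) = 56
(4 - 5)a = 56 - 60
-1a = -4
a = 4, o = 12 - 4 = 8

Apples: 4, Oranges: 8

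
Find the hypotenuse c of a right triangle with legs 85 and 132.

c² = a² + b² = 85² + 132² = 7225 + 17424 = 24649
c = sqrt(24649) = 157

157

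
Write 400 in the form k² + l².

We need to find integers k, l > 0 such that k² + l² = 400.
Trying k = 12: l² = 400 - 12² = 400 - 144 = 256
l = 16
Check: 12² + 16² = 144 + 256 = 400 ✓

400 = 12² + 16²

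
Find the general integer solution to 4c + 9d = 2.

Step 1: Compute gcd(4, 9) = 1.
Since 1 divides 2, solutions exist.

Step 2: Find a particular solution using extended Euclidean algorithm.
We get c₀ = -4, d₀ = 2.
Check: 4*-4 + 9*2 = 2 = 2 ✓

Step 3: Write the general solution.
c = -4 + (9/1)t = -4 + 9t
d = 2 - (4/1)t = 2 - 4t
for any integer t.

c = -4 + 9t, d = 2 - 4t for integer t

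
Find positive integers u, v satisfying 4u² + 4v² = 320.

Try small values of u and check whether (320 - 4u²)/4 is a perfect square.
u = 8: 4·8² = 256, so 4v² = 320 - 256 = 64, giving v² = 16, v = 4.
Check: 4·8² + 4·4² = 256 + 64 = 320 ✓

u = 8, v = 4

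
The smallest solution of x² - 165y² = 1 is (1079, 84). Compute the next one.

Solutions to x² - Dy² = 1 are generated by powers of (x₀ + y₀√D).
The next solution satisfies x₁ + y₁√165 = (x₀ + y₀√165)², giving:
x₁ = x₀² + 165y₀² = 1079² + 165·84² = 1164241 + 1164240 = 2328481
y₁ = 2x₀y₀ = 2·1079·84 = 181272

Verify: 2328481² - 165·181272² = 5421823767361 - 5421823767360 = 1 ✓

x = 2328481, y = 181272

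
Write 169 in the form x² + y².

We need to find integers x, y > 0 such that x² + y² = 169.
Trying x = 5: y² = 169 - 5² = 169 - 25 = 144
y = 12
Check: 5² + 12² = 25 + 144 = 169 ✓

169 = 5² + 12²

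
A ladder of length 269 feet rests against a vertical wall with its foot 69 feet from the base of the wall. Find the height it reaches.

The ladder, wall, and ground form a right triangle with hypotenuse 269 and one leg 69.
By the Pythagorean theorem: h² = 269² - 69² = 72361 - 4761 = 67600
h = √67600 = 260 feet

260 feet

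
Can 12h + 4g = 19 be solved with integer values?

Step 1: Compute gcd(12, 4).
gcd(12, 4) = 4

Step 2: Check divisibility.
Does 4 divide 19? 19 = 4 x 4 + 3, so no.

By the theorem on linear Diophantine equations, 12h + 4g = 19 has integer solutions if and only if gcd(12, 4) divides 19. Since 4 does not divide 19, no solutions exist.

No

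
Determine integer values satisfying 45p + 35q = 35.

Step 1: Check solvability.
gcd(45, 35) = 5
Since 5 divides 35, solutions exist.

Step 2: Apply extended Euclidean algorithm to find gcd.
We find integers such that 45*x0 + 35*y0 = 5

Step 3: Scale the particular solution.
Multiply by 35/5 = 7:
p = -21, q = 28

Step 4: Verify.
45*(-21) + 35*(28) = 35 = 35 ✓

p = -21, q = 28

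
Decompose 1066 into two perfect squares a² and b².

We need to find integers a, b > 0 such that a² + b² = 1066.
Trying a = 15: b² = 1066 - 15² = 1066 - 225 = 841
b = 29
Check: 15² + 29² = 225 + 841 = 1066 ✓

1066 = 15² + 29²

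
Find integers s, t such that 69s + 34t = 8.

Step 1: Check solvability.
gcd(69, 34) = 1
Since 1 divides 8, solutions exist.

Step 2: Apply extended Euclidean algorithm to find gcd.
We find integers such that 69*x0 + 34*y0 = 1

Step 3: Scale the particular solution.
Multiply by 8/1 = 8:
s = 8, t = -16

Step 4: Verify.
69*(8) + 34*(-16) = 8 = 8 ✓

s = 8, t = -16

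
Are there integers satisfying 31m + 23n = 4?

Step 1: Compute gcd(31, 23).
gcd(31, 23) = 1

Step 2: Check divisibility.
Does 1 divide 4? 4 = 1 x 4, so yes.

By the theorem on linear Diophantine equations, 31m + 23n = 4 has integer solutions if and only if gcd(31, 23) divides 4. Since 1 | 4, solutions exist.

Yes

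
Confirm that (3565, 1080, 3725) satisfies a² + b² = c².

Compute a² + b² = 3565² + 1080² = 12709225 + 1166400 = 13875625
Compute c² = 3725² = 13875625
Since 13875625 = 13875625, confirmed.

Yes, it is a Pythagorean triple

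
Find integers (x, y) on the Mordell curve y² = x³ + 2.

Try small integer x values and check whether x³ + 2 is a perfect square.
x = -1: x³ + 2 = -1³ + 2 = -1 + 2 = 1
Is 1 a perfect square? 1² = 1 ✓
So (x, y) = (-1, 1) is a solution.

x = -1, y = 1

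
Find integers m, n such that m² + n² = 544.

We need to find integers m, n > 0 such that m² + n² = 544.
Trying m = 12: n² = 544 - 12² = 544 - 144 = 400
n = 20
Check: 12² + 20² = 144 + 400 = 544 ✓

544 = 12² + 20²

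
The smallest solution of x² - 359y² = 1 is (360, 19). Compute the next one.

Solutions to x² - Dy² = 1 are generated by powers of (x₀ + y₀√D).
The next solution satisfies x₁ + y₁√359 = (x₀ + y₀√359)², giving:
x₁ = x₀² + 359y₀² = 360² + 359·19² = 129600 + 129599 = 259199
y₁ = 2x₀y₀ = 2·360·19 = 13680

Verify: 259199² - 359·13680² = 67184121601 - 67184121600 = 1 ✓

x = 259199, y = 13680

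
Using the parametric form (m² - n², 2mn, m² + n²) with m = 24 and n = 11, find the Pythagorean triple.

a = m² - n² = 576 - 121 = 455
b = 2mn = 2·24·11 = 528
c = m² + n² = 576 + 121 = 697
Verify: 455² + 528² = 207025 + 278784 = 485809 = 697² ✓

(455, 528, 697)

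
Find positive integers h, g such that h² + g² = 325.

Search for h with 325 - h² a perfect square.
h = 1: 325 - 1² = 325 - 1 = 324 = 18² ✓
So h = 1, g = 18.

h = 1, g = 18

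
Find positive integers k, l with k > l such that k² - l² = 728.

Factor: k² - l² = (k+l)(k-l) = 728.
We need two factors of 728 with the same parity.
Use k+l = 364 and k-l = 2 (product 364·2 = 728).
Adding: 2k = 366, so k = 183.
Subtracting: 2l = 362, so l = 181.
Check: 183² - 181² = 33489 - 32761 = 728 ✓

k = 183, l = 181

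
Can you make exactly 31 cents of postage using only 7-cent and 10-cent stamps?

We need non-negative x, y with 7x + 10y = 31.
gcd(7, 10) = 1 divides 31, so integer solutions exist.
Search for a non-negative one: x = 3 gives 10y = 31 - 21 = 10, so y = 1.
Check: 7·3 + 10·1 = 31 ✓

Yes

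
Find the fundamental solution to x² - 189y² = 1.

We seek the smallest positive integers (x, y) with x² - 189y² = 1, i.e., x² = 189y² + 1.
Try successive y values:
y = 1: x² = 189·1² + 1 = 190, not a perfect square
y = 2: x² = 189·2² + 1 = 757, not a perfect square
y = 3: x² = 189·3² + 1 = 1702, not a perfect square
... continuing the search (or via continued fractions) ...
y = 4: x² = 189·4² + 1 = 3025, x = 55 ✓

Verify: 55² - 189·4² = 3025 - 3024 = 1 ✓

x = 55, y = 4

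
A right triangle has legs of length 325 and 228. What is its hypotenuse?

c² = a² + b² = 325² + 228² = 105625 + 51984 = 157609
c = 397

397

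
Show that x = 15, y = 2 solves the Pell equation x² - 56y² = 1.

Compute x² = 15² = 225
Compute 56y² = 56·2² = 56·4 = 224
x² - 56y² = 225 - 224 = 1
Since this equals 1, (15, 2) is a solution.

Yes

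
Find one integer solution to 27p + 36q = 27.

Step 1: Check solvability.
gcd(27, 36) = 9
Since 9 divides 27, solutions exist.

Step 2: Apply extended Euclidean algorithm to find gcd.
We find integers such that 27*x0 + 36*y0 = 9

Step 3: Scale the particular solution.
Multiply by 27/9 = 3:
p = -3, q = 3

Step 4: Verify.
27*(-3) + 36*(3) = 27 = 27 ✓

p = -3, q = 3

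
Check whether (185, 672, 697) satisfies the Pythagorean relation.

Compute a² + b²:
185² + 672² = 34225 + 451584 = 485809
Compute c²:
697² = 485809
Since 485809 = 485809, it is a Pythagorean triple.

Yes, it is a Pythagorean triple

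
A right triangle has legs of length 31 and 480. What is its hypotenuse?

c² = a² + b² = 31² + 480² = 961 + 230400 = 231361
c = 481

481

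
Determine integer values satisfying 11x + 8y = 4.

Step 1: Check solvability.
gcd(11, 8) = 1
Since 1 divides 4, solutions exist.

Step 2: Apply extended Euclidean algorithm to find gcd.
We find integers such that 11*x0 + 8*y0 = 1

Step 3: Scale the particular solution.
Multiply by 4/1 = 4:
x = 12, y = -16

Step 4: Verify.
11*(12) + 8*(-16) = 4 = 4 ✓

x = 12, y = -16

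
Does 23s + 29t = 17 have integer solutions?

Step 1: Compute gcd(23, 29).
gcd(23, 29) = 1

Step 2: Check divisibility.
Does 1 divide 17? 17 = 1 x 17, so yes.

By the theorem on linear Diophantine equations, 23s + 29t = 17 has integer solutions if and only if gcd(23, 29) divides 17. Since 1 | 17, solutions exist.

Yes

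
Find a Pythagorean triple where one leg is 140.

We need the other leg and hypotenuse such that 140² + x² = c².
Take x = 171, c = 221: 140² + 171² = 19600 + 29241 = 48841 = 221² ✓
Triple: (171, 140, 221)

(171, 140, 221)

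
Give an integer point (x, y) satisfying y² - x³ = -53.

Try small integer x values and check whether x³ - 53 is a perfect square.
x = 29: x³ - 53 = 29³ - 53 = 24389 - 53 = 24336
Is 24336 a perfect square? 156² = 24336 ✓
So (x, y) = (29, 156) is a solution.

x = 29, y = 156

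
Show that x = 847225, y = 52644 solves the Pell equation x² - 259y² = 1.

Compute x² = 847225² = 717790200625
Compute 259y² = 259·52644² = 259·2771390736 = 717790200624
x² - 259y² = 717790200625 - 717790200624 = 1
Since this equals 1, (847225, 52644) is a solution.

Yes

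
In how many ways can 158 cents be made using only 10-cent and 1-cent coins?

We need non-negative integers (x, y) with 10x + 1y = 158.
For each x from 0 to 15, check if (158 - 10x) is a non-negative multiple of 1.
Solutions (x, y): (0,158), (1,148), (2,138), (3,128), ...
Count: 16

16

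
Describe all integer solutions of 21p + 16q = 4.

Step 1: Compute gcd(21, 16) = 1.
Since 1 divides 4, solutions exist.

Step 2: Find a particular solution using extended Euclidean algorithm.
We get p₀ = -12, q₀ = 16.
Check: 21*-12 + 16*16 = 4 = 4 ✓

Step 3: Write the general solution.
p = -12 + (16/1)t = -12 + 16t
q = 16 - (21/1)t = 16 - 21t
for any integer t.

p = -12 + 16t, q = 16 - 21t for integer t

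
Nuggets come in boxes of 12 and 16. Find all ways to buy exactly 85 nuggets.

We need non-negative integers (x, y) with 12x + 16y = 85.
For each x in 0..7, check if 85 - 12x is a non-negative multiple of 16.
No x yields an integer y ≥ 0.

No solution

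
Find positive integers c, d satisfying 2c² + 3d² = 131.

Try small values of c and check whether (131 - 2c²)/3 is a perfect square.
c = 8: 2·8² = 128, so 3d² = 131 - 128 = 3, giving d² = 1, d = 1.
Check: 2·8² + 3·1² = 128 + 3 = 131 ✓

c = 8, d = 1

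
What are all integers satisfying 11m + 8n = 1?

Step 1: Compute gcd(11, 8) = 1.
Since 1 divides 1, solutions exist.

Step 2: Find a particular solution using extended Euclidean algorithm.
We get m₀ = 3, n₀ = -4.
Check: 11*3 + 8*-4 = 1 = 1 ✓

Step 3: Write the general solution.
m = 3 + (8/1)t = 3 + 8t
n = -4 - (11/1)t = -4 - 11t
for any integer t.

m = 3 + 8t, n = -4 - 11t for integer t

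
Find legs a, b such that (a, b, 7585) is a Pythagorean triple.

We need a² + b² = 7585² = 57532225.
Trying: 825² + 7540² = 680625 + 56851600 = 57532225 ✓

(825, 7540, 7585)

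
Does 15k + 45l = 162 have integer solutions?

Step 1: Compute gcd(15, 45).
gcd(15, 45) = 15

Step 2: Check divisibility.
Does 15 divide 162? 162 = 15 x 10 + 12, so no.

By the theorem on linear Diophantine equations, 15k + 45l = 162 has integer solutions if and only if gcd(15, 45) divides 162. Since 15 does not divide 162, no solutions exist.

No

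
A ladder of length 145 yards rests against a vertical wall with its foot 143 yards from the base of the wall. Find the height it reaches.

The ladder, wall, and ground form a right triangle with hypotenuse 145 and one leg 143.
By the Pythagorean theorem: h² = 145² - 143² = 21025 - 20449 = 576
h = √576 = 24 yards

24 yards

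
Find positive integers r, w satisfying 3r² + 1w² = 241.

Try small values of r and check whether (241 - 3r²)/1 is a perfect square.
r = 8: 3·8² = 192, so 1w² = 241 - 192 = 49, giving w² = 49, w = 7.
Check: 3·8² + 1·7² = 192 + 49 = 241 ✓

r = 8, w = 7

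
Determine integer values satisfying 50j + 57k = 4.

Step 1: Check solvability.
gcd(50, 57) = 1
Since 1 divides 4, solutions exist.

Step 2: Apply extended Euclidean algorithm to find gcd.
We find integers such that 50*x0 + 57*y0 = 1

Step 3: Scale the particular solution.
Multiply by 4/1 = 4:
j = 32, k = -28

Step 4: Verify.
50*(32) + 57*(-28) = 4 = 4 ✓

j = 32, k = -28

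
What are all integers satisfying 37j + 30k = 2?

Step 1: Compute gcd(37, 30) = 1.
Since 1 divides 2, solutions exist.

Step 2: Find a particular solution using extended Euclidean algorithm.
We get j₀ = 26, k₀ = -32.
Check: 37*26 + 30*-32 = 2 = 2 ✓

Step 3: Write the general solution.
j = 26 + (30/1)t = 26 + 30t
k = -32 - (37/1)t = -32 - 37t
for any integer t.

j = 26 + 30t, k = -32 - 37t for integer t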